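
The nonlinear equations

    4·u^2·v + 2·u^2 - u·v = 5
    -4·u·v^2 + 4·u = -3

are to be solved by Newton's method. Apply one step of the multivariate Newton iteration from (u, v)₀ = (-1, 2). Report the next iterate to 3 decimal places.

(-0.873, 1.158)

At (-1, 2): F = (7.000, 15.000).
Jacobian J = [[8·u·v + 4·u - v, 4·u^2 - u], [-4·v^2 + 4, -8·u·v]].
At the point, J = [[-22.000, 5.000], [-12.000, 16.000]] (det J = -292.000).
Solving J·Δ = −F gives Δ = (0.127, -0.842).
Then the next iterate is (u, v)₁ = (-0.873, 1.158).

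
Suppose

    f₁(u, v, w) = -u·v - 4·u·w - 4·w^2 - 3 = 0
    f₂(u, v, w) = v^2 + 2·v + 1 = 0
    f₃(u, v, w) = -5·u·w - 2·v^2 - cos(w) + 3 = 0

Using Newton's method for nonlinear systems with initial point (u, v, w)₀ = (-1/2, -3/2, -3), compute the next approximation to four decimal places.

At (-1/2, -3/2, -3): F = (-45.7500, 0.2500, -8.010008).
Jacobian J = [[-v - 4·w, -u, -4·u - 8·w], [0, 2·v + 2, 0], [-5·w, -4·v, -5·u + sin(w)]].
At the point, J = [[13.5000, 0.5000, 26.0000], [0.0000, -1.0000, 0.0000], [15.0000, 6.0000, 2.358880]] (det J = 358.155120).
Solving J·Δ = −F gives Δ = (0.1721, 0.2500, 1.6655).
Then the next iterate is (u, v, w)₁ = (-0.3279, -1.2500, -1.3345).

(-0.3279, -1.2500, -1.3345)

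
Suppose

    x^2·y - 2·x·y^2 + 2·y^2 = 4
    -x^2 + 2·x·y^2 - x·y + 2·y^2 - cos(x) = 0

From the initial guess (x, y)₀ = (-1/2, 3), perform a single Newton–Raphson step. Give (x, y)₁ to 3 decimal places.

At (-1/2, 3): F = (23.750, 9.37242).
Jacobian J = [[2·x·y - 2·y^2, x^2 - 4·x·y + 4·y], [-2·x + 2·y^2 - y + sin(x), 4·x·y - x + 4·y]].
At the point, J = [[-21.000, 18.250], [15.52057, 6.500]] (det J = -419.75048).
Solving J·Δ = −F gives Δ = (-0.040, -1.347).
Then the next iterate is (x, y)₁ = (-0.540, 1.653).

(-0.540, 1.653)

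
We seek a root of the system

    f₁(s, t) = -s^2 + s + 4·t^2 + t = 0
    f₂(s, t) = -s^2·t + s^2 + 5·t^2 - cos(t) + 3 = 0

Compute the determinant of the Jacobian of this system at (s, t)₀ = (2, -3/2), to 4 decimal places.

J = [[-2·s + 1, 8·t + 1], [-2·s·t + 2·s, -s^2 + 10·t + sin(t)]].
At the point, J = [[-3.0000, -11.0000], [10.0000, -19.997495]].
det J = 169.9925.

169.9925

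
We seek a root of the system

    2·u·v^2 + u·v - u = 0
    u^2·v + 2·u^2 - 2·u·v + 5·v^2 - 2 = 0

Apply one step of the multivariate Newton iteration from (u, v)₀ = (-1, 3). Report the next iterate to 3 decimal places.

At (-1, 3): F = (-20.000, 54.000).
Jacobian J = [[2·v^2 + v - 1, 4·u·v + u], [2·u·v + 4·u - 2·v, u^2 - 2·u + 10·v]].
At the point, J = [[20.000, -13.000], [-16.000, 33.000]] (det J = 452.000).
Solving J·Δ = −F gives Δ = (-0.093, -1.681).
Then the next iterate is (u, v)₁ = (-1.093, 1.319).

(-1.093, 1.319)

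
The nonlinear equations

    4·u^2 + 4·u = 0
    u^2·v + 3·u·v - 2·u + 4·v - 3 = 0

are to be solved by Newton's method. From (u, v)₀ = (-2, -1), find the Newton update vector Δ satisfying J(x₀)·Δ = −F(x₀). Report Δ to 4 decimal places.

(0.6667, 0.8333)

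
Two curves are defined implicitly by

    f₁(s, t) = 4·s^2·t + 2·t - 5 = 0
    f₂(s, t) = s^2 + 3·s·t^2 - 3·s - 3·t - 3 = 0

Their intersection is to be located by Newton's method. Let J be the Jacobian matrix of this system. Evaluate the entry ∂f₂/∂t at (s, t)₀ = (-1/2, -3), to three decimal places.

6.000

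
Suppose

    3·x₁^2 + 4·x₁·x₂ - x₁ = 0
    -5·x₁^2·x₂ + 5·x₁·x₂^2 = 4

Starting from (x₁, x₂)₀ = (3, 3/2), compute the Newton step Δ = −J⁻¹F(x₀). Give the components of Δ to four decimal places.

At (3, 3/2): F = (42.0000, -37.7500).
Jacobian J = [[6·x₁ + 4·x₂ - 1, 4·x₁], [-10·x₁·x₂ + 5·x₂^2, -5·x₁^2 + 10·x₁·x₂]].
At the point, J = [[23.0000, 12.0000], [-33.7500, 0.0000]] (det J = 405.0000).
Solving J·Δ = −F gives Δ = (-1.1185, -1.3562).

(-1.1185, -1.3562)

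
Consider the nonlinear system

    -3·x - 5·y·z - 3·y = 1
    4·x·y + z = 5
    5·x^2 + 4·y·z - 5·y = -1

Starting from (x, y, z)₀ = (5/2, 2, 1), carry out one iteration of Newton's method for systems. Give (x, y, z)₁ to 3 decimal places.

(1.752, 1.154, -0.548)

At (5/2, 2, 1): F = (-24.500, 16.000, 30.250).
Jacobian J = [[-3, -5·z - 3, -5·y], [4·y, 4·x, 1], [10·x, 4·z - 5, 4·y]].
At the point, J = [[-3.000, -8.000, -10.000], [8.000, 10.000, 1.000], [25.000, -1.000, 8.000]] (det J = 2649.000).
Solving J·Δ = −F gives Δ = (-0.748, -0.846, -1.548).
Then the next iterate is (x, y, z)₁ = (1.752, 1.154, -0.548).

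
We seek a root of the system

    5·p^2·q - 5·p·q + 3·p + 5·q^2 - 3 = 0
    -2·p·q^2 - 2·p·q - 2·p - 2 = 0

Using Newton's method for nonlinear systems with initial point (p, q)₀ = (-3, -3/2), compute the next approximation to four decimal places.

At (-3, -3/2): F = (-90.7500, 8.5000).
Jacobian J = [[10·p·q - 5·q + 3, 5·p^2 - 5·p + 10·q], [-2·q^2 - 2·q - 2, -4·p·q - 2·p]].
At the point, J = [[55.5000, 45.0000], [-3.5000, -12.0000]] (det J = -508.5000).
Solving J·Δ = −F gives Δ = (1.3894, 0.3031).
Then the next iterate is (p, q)₁ = (-1.6106, -1.1969).

(-1.6106, -1.1969)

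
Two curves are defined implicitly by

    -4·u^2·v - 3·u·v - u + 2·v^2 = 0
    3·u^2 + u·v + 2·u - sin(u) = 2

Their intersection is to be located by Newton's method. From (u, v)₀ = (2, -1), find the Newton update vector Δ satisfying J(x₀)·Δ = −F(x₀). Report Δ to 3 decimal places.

(-0.864, 0.248)

At (2, -1): F = (22.000, 11.09070).
Jacobian J = [[-8·u·v - 3·v - 1, -4·u^2 - 3·u + 4·v], [6·u + v - cos(u) + 2, u]].
At the point, J = [[18.000, -26.000], [13.41615, 2.000]] (det J = 384.81982).
Solving J·Δ = −F gives Δ = (-0.864, 0.248).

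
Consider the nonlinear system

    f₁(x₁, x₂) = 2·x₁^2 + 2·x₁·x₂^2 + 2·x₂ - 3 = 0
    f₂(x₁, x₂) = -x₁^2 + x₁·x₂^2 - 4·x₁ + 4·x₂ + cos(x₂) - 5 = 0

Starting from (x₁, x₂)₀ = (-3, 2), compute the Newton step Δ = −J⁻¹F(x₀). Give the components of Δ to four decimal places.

At (-3, 2): F = (-5.0000, -6.416147).
Jacobian J = [[4·x₁ + 2·x₂^2, 4·x₁·x₂ + 2], [-2·x₁ + x₂^2 - 4, 2·x₁·x₂ - sin(x₂) + 4]].
At the point, J = [[-4.0000, -22.0000], [6.0000, -8.909297]] (det J = 167.637190).
Solving J·Δ = −F gives Δ = (0.5763, -0.3321).

(0.5763, -0.3321)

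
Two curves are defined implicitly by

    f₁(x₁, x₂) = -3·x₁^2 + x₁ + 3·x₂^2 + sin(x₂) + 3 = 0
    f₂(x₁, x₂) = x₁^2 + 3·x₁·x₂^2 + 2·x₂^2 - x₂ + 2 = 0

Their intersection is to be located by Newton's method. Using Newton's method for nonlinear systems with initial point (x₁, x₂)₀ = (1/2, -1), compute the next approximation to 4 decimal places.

(0.5638, -0.1243)

At (1/2, -1): F = (4.908529, 6.7500).
Jacobian J = [[-6·x₁ + 1, 6·x₂ + cos(x₂)], [2·x₁ + 3·x₂^2, 6·x₁·x₂ + 4·x₂ - 1]].
At the point, J = [[-2.0000, -5.459698], [4.0000, -8.0000]] (det J = 37.838791).
Solving J·Δ = −F gives Δ = (0.0638, 0.8757).
Then the next iterate is (x₁, x₂)₁ = (0.5638, -0.1243).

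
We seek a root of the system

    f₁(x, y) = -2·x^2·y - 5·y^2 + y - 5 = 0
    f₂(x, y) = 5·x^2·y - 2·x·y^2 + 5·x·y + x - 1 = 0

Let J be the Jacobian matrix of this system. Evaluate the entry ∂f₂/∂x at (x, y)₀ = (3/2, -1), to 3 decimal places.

-21.000

∂f₂/∂x = 10·x·y - 2·y^2 + 5·y + 1.
At (3/2, -1) this is -21.000.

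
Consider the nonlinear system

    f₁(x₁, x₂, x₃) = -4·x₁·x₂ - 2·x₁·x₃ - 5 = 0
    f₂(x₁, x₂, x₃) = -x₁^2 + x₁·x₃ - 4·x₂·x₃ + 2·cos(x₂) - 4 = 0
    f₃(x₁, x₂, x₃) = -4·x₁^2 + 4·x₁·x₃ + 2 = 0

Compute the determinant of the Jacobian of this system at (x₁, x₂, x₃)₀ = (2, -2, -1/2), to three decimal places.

J = [[-4·x₂ - 2·x₃, -4·x₁, -2·x₁], [-2·x₁ + x₃, -4·x₃ - 2·sin(x₂), x₁ - 4·x₂], [-8·x₁ + 4·x₃, 0, 4·x₁]].
At the point, J = [[9.000, -8.000, -4.000], [-4.500, 3.81859, 10.000], [-18.000, 0.000, 8.000]].
det J = 1152.000.

1152.000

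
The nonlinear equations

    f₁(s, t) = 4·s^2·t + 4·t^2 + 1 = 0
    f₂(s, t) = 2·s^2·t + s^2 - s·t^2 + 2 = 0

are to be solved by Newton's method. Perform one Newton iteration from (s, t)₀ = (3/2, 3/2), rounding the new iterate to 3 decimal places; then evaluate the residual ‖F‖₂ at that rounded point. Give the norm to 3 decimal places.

At (3/2, 3/2): F = (23.500, 7.625).
Jacobian J = [[8·s·t, 4·s^2 + 8·t], [4·s·t + 2·s - t^2, 2·s^2 - 2·s·t]].
At the point, J = [[18.000, 21.000], [9.750, 0.000]] (det J = -204.750).
Solving J·Δ = −F gives Δ = (-0.782, -0.449).
Then the next iterate is (s, t)₁ = (0.718, 1.051).
Re-evaluating at (0.718, 1.051): F = (7.58567, 2.80605), so ‖F‖₂ = 8.088.

8.088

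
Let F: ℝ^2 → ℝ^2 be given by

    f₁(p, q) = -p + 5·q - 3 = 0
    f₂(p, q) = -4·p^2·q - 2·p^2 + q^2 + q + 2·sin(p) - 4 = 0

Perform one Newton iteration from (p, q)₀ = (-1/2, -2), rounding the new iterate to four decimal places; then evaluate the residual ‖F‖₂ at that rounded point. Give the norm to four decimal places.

At (-1/2, -2): F = (-12.5000, -1.458851).
Jacobian J = [[-1, 5], [-8·p·q - 4·p + 2·cos(p), -4·p^2 + 2·q + 1]].
At the point, J = [[-1.0000, 5.0000], [-4.244835, -4.0000]] (det J = 25.224174).
Solving J·Δ = −F gives Δ = (-2.2714, 2.0457).
Then the next iterate is (p, q)₁ = (-2.7714, 0.0457).
Re-evaluating at (-2.7714, 0.0457): F = (-0.0001, -21.441142), so ‖F‖₂ = 21.4411.

21.4411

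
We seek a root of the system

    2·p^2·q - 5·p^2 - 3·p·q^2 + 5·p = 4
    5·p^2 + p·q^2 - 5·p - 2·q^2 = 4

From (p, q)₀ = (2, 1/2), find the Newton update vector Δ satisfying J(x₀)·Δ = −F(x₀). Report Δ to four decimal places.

At (2, 1/2): F = (-11.5000, 6.0000).
Jacobian J = [[4·p·q - 10·p - 3·q^2 + 5, 2·p^2 - 6·p·q], [10·p + q^2 - 5, 2·p·q - 4·q]].
At the point, J = [[-11.7500, 2.0000], [15.2500, 0.0000]] (det J = -30.5000).
Solving J·Δ = −F gives Δ = (-0.3934, 3.4385).

(-0.3934, 3.4385)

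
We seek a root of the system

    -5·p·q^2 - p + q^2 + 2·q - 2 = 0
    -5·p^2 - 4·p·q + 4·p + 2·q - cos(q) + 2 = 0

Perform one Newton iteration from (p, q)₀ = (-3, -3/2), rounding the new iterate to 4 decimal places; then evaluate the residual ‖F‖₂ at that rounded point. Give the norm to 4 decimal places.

At (-3, -3/2): F = (34.0000, -76.070737).
Jacobian J = [[-5·q^2 - 1, -10·p·q + 2·q + 2], [-10·p - 4·q + 4, -4·p + sin(q) + 2]].
At the point, J = [[-12.2500, -46.0000], [40.0000, 13.002505]] (det J = 1680.719314).
Solving J·Δ = −F gives Δ = (1.8190, 0.2547).
Then the next iterate is (p, q)₁ = (-1.1810, -1.2453).
Re-evaluating at (-1.1810, -1.2453): F = (7.398481, -18.390981), so ‖F‖₂ = 19.8234.

19.8234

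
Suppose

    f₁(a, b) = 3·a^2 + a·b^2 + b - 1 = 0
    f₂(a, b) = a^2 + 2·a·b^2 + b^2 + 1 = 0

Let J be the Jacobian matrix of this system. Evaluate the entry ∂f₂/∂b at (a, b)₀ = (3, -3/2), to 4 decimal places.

∂f₂/∂b = 4·a·b + 2·b.
At (3, -3/2) this is -21.0000.

-21.0000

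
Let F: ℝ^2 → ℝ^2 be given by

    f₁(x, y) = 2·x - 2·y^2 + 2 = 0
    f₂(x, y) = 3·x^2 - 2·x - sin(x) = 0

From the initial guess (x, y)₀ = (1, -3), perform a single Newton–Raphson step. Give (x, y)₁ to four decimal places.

(0.9542, -1.8257)

At (1, -3): F = (-14.0000, 0.158529).
Jacobian J = [[2, -4·y], [6·x - cos(x) - 2, 0]].
At the point, J = [[2.0000, 12.0000], [3.459698, 0.0000]] (det J = -41.516372).
Solving J·Δ = −F gives Δ = (-0.0458, 1.1743).
Then the next iterate is (x, y)₁ = (0.9542, -1.8257).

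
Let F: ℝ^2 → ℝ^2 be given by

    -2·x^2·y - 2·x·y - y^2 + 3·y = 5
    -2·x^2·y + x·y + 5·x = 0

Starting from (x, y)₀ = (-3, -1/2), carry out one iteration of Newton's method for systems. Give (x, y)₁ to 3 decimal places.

At (-3, -1/2): F = (-0.750, -4.500).
Jacobian J = [[-4·x·y - 2·y, -2·x^2 - 2·x - 2·y + 3], [-4·x·y + y + 5, -2·x^2 + x]].
At the point, J = [[-5.000, -8.000], [-1.500, -21.000]] (det J = 93.000).
Solving J·Δ = −F gives Δ = (0.218, -0.230).
Then the next iterate is (x, y)₁ = (-2.782, -0.730).

(-2.782, -0.730)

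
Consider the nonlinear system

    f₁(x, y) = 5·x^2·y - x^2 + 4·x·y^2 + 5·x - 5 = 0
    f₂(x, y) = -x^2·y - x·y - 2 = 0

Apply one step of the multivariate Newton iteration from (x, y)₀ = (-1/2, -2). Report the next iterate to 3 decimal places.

At (-1/2, -2): F = (-18.250, -2.500).
Jacobian J = [[10·x·y - 2·x + 4·y^2 + 5, 5·x^2 + 8·x·y], [-2·x·y - y, -x^2 - x]].
At the point, J = [[32.000, 9.250], [0.000, 0.250]] (det J = 8.000).
Solving J·Δ = −F gives Δ = (-2.320, 10.000).
Then the next iterate is (x, y)₁ = (-2.820, 8.000).

(-2.820, 8.000)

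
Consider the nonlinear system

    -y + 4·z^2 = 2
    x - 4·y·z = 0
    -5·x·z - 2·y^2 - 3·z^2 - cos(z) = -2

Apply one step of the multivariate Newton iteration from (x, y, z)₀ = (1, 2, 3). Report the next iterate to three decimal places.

(0.518, 0.961, 1.623)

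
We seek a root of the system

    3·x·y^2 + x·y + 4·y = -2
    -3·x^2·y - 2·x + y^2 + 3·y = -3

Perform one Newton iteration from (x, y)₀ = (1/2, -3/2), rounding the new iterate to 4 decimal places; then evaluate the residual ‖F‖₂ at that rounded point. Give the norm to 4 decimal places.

5.7792

At (1/2, -3/2): F = (-1.3750, 0.8750).
Jacobian J = [[3·y^2 + y, 6·x·y + x + 4], [-6·x·y - 2, -3·x^2 + 2·y + 3]].
At the point, J = [[5.2500, 0.0000], [2.5000, -0.7500]] (det J = -3.9375).
Solving J·Δ = −F gives Δ = (0.2619, 2.0397).
Then the next iterate is (x, y)₁ = (0.7619, 0.5397).
Re-evaluating at (0.7619, 0.5397): F = (5.235767, 2.446702), so ‖F‖₂ = 5.7792.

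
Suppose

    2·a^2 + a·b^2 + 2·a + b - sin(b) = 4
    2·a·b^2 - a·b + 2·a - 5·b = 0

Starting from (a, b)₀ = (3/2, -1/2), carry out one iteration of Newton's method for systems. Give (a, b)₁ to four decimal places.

(1.1367, 0.1221)

At (3/2, -1/2): F = (3.854426, 7.0000).
Jacobian J = [[4·a + b^2 + 2, 2·a·b - cos(b) + 1], [2·b^2 - b + 2, 4·a·b - a - 5]].
At the point, J = [[8.2500, -1.377583], [3.0000, -9.5000]] (det J = -74.242252).
Solving J·Δ = −F gives Δ = (-0.3633, 0.6221).
Then the next iterate is (a, b)₁ = (1.1367, 0.1221).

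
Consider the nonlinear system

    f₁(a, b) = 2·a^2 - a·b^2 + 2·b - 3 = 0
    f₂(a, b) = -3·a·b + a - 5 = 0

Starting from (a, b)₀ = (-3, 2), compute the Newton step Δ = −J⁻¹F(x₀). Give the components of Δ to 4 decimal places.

At (-3, 2): F = (31.0000, 10.0000).
Jacobian J = [[4·a - b^2, -2·a·b + 2], [-3·b + 1, -3·a]].
At the point, J = [[-16.0000, 14.0000], [-5.0000, 9.0000]] (det J = -74.0000).
Solving J·Δ = −F gives Δ = (1.8784, -0.0676).

(1.8784, -0.0676)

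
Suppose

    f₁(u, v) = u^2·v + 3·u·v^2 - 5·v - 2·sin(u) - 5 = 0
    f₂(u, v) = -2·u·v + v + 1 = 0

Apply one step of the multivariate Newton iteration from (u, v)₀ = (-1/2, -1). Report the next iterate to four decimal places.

(-0.0829, -0.9171)

At (-1/2, -1): F = (-0.791149, -1.0000).
Jacobian J = [[2·u·v + 3·v^2 - 2·cos(u), u^2 + 6·u·v - 5], [-2·v, -2·u + 1]].
At the point, J = [[2.244835, -1.7500], [2.0000, 2.0000]] (det J = 7.989670).
Solving J·Δ = −F gives Δ = (0.4171, 0.0829).
Then the next iterate is (u, v)₁ = (-0.0829, -0.9171).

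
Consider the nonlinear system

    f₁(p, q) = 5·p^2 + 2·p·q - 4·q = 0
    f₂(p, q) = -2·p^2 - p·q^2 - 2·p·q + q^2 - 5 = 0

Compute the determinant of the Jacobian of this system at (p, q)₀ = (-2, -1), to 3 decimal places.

116.000

J = [[10·p + 2·q, 2·p - 4], [-4·p - q^2 - 2·q, -2·p·q - 2·p + 2·q]].
At the point, J = [[-22.000, -8.000], [9.000, -2.000]].
det J = 116.000.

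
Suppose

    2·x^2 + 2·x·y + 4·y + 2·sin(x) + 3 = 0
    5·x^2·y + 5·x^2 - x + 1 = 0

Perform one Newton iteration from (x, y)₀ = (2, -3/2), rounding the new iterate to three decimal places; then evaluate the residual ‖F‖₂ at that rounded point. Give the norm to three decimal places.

3.151

At (2, -3/2): F = (0.81859, -11.000).
Jacobian J = [[4·x + 2·y + 2·cos(x), 2·x + 4], [10·x·y + 10·x - 1, 5·x^2]].
At the point, J = [[4.16771, 8.000], [-11.000, 20.000]] (det J = 171.35413).
Solving J·Δ = −F gives Δ = (-0.609, 0.215).
Then the next iterate is (x, y)₁ = (1.391, -1.285).
Re-evaluating at (1.391, -1.285): F = (0.12265, -3.14821), so ‖F‖₂ = 3.151.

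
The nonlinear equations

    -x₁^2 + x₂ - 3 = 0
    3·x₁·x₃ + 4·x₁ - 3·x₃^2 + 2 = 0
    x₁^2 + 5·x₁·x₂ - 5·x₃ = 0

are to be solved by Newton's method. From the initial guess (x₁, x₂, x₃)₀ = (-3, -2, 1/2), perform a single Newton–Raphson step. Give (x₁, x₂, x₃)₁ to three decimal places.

At (-3, -2, 1/2): F = (-14.000, -15.250, 36.500).
Jacobian J = [[-2·x₁, 1, 0], [3·x₃ + 4, 0, 3·x₁ - 6·x₃], [2·x₁ + 5·x₂, 5·x₁, -5]].
At the point, J = [[6.000, 1.000, 0.000], [5.500, 0.000, -12.000], [-16.000, -15.000, -5.000]] (det J = -860.500).
Solving J·Δ = −F gives Δ = (2.331, 0.015, -0.202).
Then the next iterate is (x₁, x₂, x₃)₁ = (-0.669, -1.985, 0.298).

(-0.669, -1.985, 0.298)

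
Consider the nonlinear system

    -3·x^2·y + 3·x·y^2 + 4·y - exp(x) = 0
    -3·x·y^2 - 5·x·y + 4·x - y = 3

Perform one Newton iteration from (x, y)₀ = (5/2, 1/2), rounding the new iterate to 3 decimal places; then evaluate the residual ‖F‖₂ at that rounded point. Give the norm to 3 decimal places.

5.786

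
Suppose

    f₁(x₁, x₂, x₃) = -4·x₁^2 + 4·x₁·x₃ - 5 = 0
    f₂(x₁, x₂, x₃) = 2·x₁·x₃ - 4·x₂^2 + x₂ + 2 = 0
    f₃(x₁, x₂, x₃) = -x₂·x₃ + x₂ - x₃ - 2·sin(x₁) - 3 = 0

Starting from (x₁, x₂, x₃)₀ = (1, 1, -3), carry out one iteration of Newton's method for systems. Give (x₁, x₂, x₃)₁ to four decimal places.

(0.2970, 1.0983, -1.2651)

At (1, 1, -3): F = (-21.0000, -7.0000, 2.317058).
Jacobian J = [[-8·x₁ + 4·x₃, 0, 4·x₁], [2·x₃, -8·x₂ + 1, 2·x₁], [-2·cos(x₁), -x₃ + 1, -x₂ - 1]].
At the point, J = [[-20.0000, 0.0000, 4.0000], [-6.0000, -7.0000, 2.0000], [-1.080605, 4.0000, -2.0000]] (det J = -246.256929).
Solving J·Δ = −F gives Δ = (-0.7030, 0.0983, 1.7349).
Then the next iterate is (x₁, x₂, x₃)₁ = (0.2970, 1.0983, -1.2651).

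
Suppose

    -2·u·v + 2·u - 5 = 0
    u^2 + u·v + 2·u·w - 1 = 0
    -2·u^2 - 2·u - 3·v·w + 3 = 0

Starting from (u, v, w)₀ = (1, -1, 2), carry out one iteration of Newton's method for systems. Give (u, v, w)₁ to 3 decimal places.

(1.149, -1.202, 0.228)

At (1, -1, 2): F = (-1.000, 3.000, 5.000).
Jacobian J = [[-2·v + 2, -2·u, 0], [2·u + v + 2·w, u, 2·u], [-4·u - 2, -3·w, -3·v]].
At the point, J = [[4.000, -2.000, 0.000], [5.000, 1.000, 2.000], [-6.000, -6.000, 3.000]] (det J = 114.000).
Solving J·Δ = −F gives Δ = (0.149, -0.202, -1.772).
Then the next iterate is (u, v, w)₁ = (1.149, -1.202, 0.228).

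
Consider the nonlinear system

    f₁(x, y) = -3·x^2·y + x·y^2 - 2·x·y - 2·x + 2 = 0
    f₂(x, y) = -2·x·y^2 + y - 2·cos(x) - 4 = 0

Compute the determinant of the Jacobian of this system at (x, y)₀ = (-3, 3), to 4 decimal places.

1321.9926

J = [[-6·x·y + y^2 - 2·y - 2, -3·x^2 + 2·x·y - 2·x], [-2·y^2 + 2·sin(x), -4·x·y + 1]].
At the point, J = [[55.0000, -39.0000], [-18.282240, 37.0000]].
det J = 1321.9926.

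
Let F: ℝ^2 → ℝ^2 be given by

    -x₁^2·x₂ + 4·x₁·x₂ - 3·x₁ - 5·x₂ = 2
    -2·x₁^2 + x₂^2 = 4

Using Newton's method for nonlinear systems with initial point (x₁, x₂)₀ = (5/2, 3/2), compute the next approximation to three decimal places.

(0.502, -0.409)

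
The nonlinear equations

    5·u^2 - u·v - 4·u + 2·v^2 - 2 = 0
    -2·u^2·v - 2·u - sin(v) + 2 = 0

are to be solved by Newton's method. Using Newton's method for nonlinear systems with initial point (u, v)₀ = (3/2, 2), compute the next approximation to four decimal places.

At (3/2, 2): F = (8.2500, -10.909297).
Jacobian J = [[10·u - v - 4, -u + 4·v], [-4·u·v - 2, -2·u^2 - cos(v)]].
At the point, J = [[9.0000, 6.5000], [-14.0000, -4.083853]] (det J = 54.245322).
Solving J·Δ = −F gives Δ = (-0.6861, -0.3192).
Then the next iterate is (u, v)₁ = (0.8139, 1.6808).

(0.8139, 1.6808)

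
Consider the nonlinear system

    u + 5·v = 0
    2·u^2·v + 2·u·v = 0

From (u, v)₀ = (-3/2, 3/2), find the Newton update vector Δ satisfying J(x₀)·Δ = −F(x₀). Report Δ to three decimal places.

At (-3/2, 3/2): F = (6.000, 2.250).
Jacobian J = [[1, 5], [4·u·v + 2·v, 2·u^2 + 2·u]].
At the point, J = [[1.000, 5.000], [-6.000, 1.500]] (det J = 31.500).
Solving J·Δ = −F gives Δ = (0.071, -1.214).

(0.071, -1.214)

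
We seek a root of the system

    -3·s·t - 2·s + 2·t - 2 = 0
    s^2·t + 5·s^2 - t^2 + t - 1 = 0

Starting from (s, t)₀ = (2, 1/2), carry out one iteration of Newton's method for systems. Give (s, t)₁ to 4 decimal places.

(1.2838, -0.8733)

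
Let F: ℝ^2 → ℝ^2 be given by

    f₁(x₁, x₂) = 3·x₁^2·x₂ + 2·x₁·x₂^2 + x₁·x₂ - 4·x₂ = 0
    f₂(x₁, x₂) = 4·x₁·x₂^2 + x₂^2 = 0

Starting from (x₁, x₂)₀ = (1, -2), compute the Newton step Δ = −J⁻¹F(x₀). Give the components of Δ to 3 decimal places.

At (1, -2): F = (8.000, 20.000).
Jacobian J = [[6·x₁·x₂ + 2·x₂^2 + x₂, 3·x₁^2 + 4·x₁·x₂ + x₁ - 4], [4·x₂^2, 8·x₁·x₂ + 2·x₂]].
At the point, J = [[-6.000, -8.000], [16.000, -20.000]] (det J = 248.000).
Solving J·Δ = −F gives Δ = (0.000, 1.000).

(0.000, 1.000)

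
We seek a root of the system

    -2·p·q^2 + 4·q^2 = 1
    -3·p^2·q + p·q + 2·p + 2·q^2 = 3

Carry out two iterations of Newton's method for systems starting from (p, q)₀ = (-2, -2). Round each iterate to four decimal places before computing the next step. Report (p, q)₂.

At (-2, -2): F = (31.0000, 29.0000).
Jacobian J = [[-2·q^2, -4·p·q + 8·q], [-6·p·q + q + 2, -3·p^2 + p + 4·q]].
At the point, J = [[-8.0000, -32.0000], [-24.0000, -22.0000]] (det J = -592.0000).
Solving J·Δ = −F gives Δ = (0.4155, 0.8649).
Then the next iterate is (p, q)₁ = (-1.5845, -1.1351).
Round to (-1.5845, -1.1351) and repeat: F = (8.236912, 6.755953), J = [[-2.576904, -16.275064], [-9.926496, -13.656821]].
Δ = (-0.0201, 0.5093), so (p, q)₂ = (-1.6046, -0.6258).

(-1.6046, -0.6258)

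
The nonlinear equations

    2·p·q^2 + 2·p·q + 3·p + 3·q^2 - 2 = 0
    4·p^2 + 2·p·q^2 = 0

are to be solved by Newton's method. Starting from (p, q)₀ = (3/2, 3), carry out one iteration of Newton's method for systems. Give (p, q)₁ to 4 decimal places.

At (3/2, 3): F = (65.5000, 36.0000).
Jacobian J = [[2·q^2 + 2·q + 3, 4·p·q + 2·p + 6·q], [8·p + 2·q^2, 4·p·q]].
At the point, J = [[27.0000, 39.0000], [30.0000, 18.0000]] (det J = -684.0000).
Solving J·Δ = −F gives Δ = (-0.3289, -1.4518).
Then the next iterate is (p, q)₁ = (1.1711, 1.5482).

(1.1711, 1.5482)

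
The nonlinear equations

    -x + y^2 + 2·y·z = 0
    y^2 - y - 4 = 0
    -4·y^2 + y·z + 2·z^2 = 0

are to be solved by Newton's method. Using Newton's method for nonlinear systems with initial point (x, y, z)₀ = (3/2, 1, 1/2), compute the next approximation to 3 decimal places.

At (3/2, 1, 1/2): F = (0.500, -4.000, -3.000).
Jacobian J = [[-1, 2·y + 2·z, 2·y], [0, 2·y - 1, 0], [0, -8·y + z, y + 4·z]].
At the point, J = [[-1.000, 3.000, 2.000], [0.000, 1.000, 0.000], [0.000, -7.500, 3.000]] (det J = -3.000).
Solving J·Δ = −F gives Δ = (34.500, 4.000, 11.000).
Then the next iterate is (x, y, z)₁ = (36.000, 5.000, 11.500).

(36.000, 5.000, 11.500)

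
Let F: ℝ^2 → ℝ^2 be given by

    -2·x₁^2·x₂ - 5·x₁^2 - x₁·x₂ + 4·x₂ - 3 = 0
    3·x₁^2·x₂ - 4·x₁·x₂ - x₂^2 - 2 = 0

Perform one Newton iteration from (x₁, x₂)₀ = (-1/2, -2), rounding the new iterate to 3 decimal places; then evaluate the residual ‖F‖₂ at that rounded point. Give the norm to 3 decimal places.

22.743

At (-1/2, -2): F = (-12.250, -11.500).
Jacobian J = [[-4·x₁·x₂ - 10·x₁ - x₂, -2·x₁^2 - x₁ + 4], [6·x₁·x₂ - 4·x₂, 3·x₁^2 - 4·x₁ - 2·x₂]].
At the point, J = [[3.000, 4.000], [14.000, 6.750]] (det J = -35.750).
Solving J·Δ = −F gives Δ = (-1.026, 3.832).
Then the next iterate is (x₁, x₂)₁ = (-1.526, 1.832).
Re-evaluating at (-1.526, 1.832): F = (-13.05202, 18.62471), so ‖F‖₂ = 22.743.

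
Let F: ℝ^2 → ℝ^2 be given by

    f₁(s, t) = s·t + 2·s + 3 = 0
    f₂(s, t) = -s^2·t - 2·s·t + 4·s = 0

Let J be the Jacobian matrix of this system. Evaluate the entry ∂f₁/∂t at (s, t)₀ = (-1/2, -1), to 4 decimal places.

-0.5000

∂f₁/∂t = s.
At (-1/2, -1) this is -0.5000.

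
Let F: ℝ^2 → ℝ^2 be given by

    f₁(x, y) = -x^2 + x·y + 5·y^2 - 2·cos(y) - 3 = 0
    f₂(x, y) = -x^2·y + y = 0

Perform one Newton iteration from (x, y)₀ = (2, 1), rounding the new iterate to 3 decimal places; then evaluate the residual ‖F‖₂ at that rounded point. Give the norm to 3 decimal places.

0.763

At (2, 1): F = (-1.08060, -3.000).
Jacobian J = [[-2·x + y, x + 10·y + 2·sin(y)], [-2·x·y, -x^2 + 1]].
At the point, J = [[-3.000, 13.68294], [-4.000, -3.000]] (det J = 63.73177).
Solving J·Δ = −F gives Δ = (-0.695, -0.073).
Then the next iterate is (x, y)₁ = (1.305, 0.927).
Re-evaluating at (1.305, 0.927): F = (-0.39712, -0.65170), so ‖F‖₂ = 0.763.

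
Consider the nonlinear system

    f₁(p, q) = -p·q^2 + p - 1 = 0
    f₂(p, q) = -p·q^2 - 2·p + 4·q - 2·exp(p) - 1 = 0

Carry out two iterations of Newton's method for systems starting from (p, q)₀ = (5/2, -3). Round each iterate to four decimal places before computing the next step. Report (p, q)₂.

(-2.0681, -4.2939)

At (5/2, -3): F = (-21.0000, -64.864988).
Jacobian J = [[-q^2 + 1, -2·p·q], [-q^2 - 2·exp(p) - 2, -2·p·q + 4]].
At the point, J = [[-8.0000, 15.0000], [-35.364988, 19.0000]] (det J = 378.474819).
Solving J·Δ = −F gives Δ = (-1.5165, 0.5912).
Then the next iterate is (p, q)₁ = (0.9835, -2.4088).
Round to (0.9835, -2.4088) and repeat: F = (-5.723079, -23.656376), J = [[-4.802317, 4.738110], [-13.149914, 8.738110]].
Δ = (-3.0516, -1.8851), so (p, q)₂ = (-2.0681, -4.2939).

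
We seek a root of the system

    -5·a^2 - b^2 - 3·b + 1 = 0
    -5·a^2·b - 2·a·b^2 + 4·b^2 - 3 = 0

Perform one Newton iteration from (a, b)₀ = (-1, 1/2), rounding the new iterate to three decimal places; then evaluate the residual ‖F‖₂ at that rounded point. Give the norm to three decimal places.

3.493

At (-1, 1/2): F = (-5.750, -4.000).
Jacobian J = [[-10·a, -2·b - 3], [-10·a·b - 2·b^2, -5·a^2 - 4·a·b + 8·b]].
At the point, J = [[10.000, -4.000], [4.500, 1.000]] (det J = 28.000).
Solving J·Δ = −F gives Δ = (0.777, 0.504).
Then the next iterate is (a, b)₁ = (-0.223, 1.004).
Re-evaluating at (-0.223, 1.004): F = (-3.26866, 1.23200), so ‖F‖₂ = 3.493.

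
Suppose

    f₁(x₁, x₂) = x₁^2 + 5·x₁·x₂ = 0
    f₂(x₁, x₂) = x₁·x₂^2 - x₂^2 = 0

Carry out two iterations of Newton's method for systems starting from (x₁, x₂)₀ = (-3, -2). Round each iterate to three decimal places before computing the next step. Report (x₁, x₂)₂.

(-0.391, -0.982)

At (-3, -2): F = (39.000, -16.000).
Jacobian J = [[2·x₁ + 5·x₂, 5·x₁], [x₂^2, 2·x₁·x₂ - 2·x₂]].
At the point, J = [[-16.000, -15.000], [4.000, 16.000]] (det J = -196.000).
Solving J·Δ = −F gives Δ = (1.959, 0.510).
Then the next iterate is (x₁, x₂)₁ = (-1.041, -1.490).
Round to (-1.041, -1.490) and repeat: F = (8.83913, -4.53122), J = [[-9.532, -5.205], [2.22010, 6.08218]].
Δ = (0.650, 0.508), so (x₁, x₂)₂ = (-0.391, -0.982).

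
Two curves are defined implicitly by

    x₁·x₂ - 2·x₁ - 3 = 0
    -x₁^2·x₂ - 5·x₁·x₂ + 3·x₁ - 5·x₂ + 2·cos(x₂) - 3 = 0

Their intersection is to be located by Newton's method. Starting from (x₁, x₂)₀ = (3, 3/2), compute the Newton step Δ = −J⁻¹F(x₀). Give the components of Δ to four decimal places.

At (3, 3/2): F = (-4.5000, -37.358526).
Jacobian J = [[x₂ - 2, x₁], [-2·x₁·x₂ - 5·x₂ + 3, -x₁^2 - 5·x₁ - 2·sin(x₂) - 5]].
At the point, J = [[-0.5000, 3.0000], [-13.5000, -30.994990]] (det J = 55.997495).
Solving J·Δ = −F gives Δ = (-4.4922, 0.7513).

(-4.4922, 0.7513)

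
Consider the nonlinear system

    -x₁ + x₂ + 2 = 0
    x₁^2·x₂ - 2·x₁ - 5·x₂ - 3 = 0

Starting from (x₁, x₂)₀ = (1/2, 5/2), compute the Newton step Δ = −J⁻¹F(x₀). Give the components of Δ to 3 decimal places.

(0.735, -3.265)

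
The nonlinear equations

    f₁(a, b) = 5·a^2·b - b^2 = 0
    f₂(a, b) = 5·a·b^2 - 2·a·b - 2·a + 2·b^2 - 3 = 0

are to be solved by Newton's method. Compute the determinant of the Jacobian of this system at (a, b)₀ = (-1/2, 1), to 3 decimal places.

J = [[10·a·b, 5·a^2 - 2·b], [5·b^2 - 2·b - 2, 10·a·b - 2·a + 4·b]].
At the point, J = [[-5.000, -0.750], [1.000, 0.000]].
det J = 0.750.

0.750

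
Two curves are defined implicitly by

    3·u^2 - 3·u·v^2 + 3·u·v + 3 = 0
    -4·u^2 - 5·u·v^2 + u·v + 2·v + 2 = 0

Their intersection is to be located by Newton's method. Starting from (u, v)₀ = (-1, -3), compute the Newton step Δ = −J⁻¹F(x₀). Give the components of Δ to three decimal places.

At (-1, -3): F = (42.000, 40.000).
Jacobian J = [[6·u - 3·v^2 + 3·v, -6·u·v + 3·u], [-8·u - 5·v^2 + v, -10·u·v + u + 2]].
At the point, J = [[-42.000, -21.000], [-40.000, -29.000]] (det J = 378.000).
Solving J·Δ = −F gives Δ = (1.000, 0.000).

(1.000, 0.000)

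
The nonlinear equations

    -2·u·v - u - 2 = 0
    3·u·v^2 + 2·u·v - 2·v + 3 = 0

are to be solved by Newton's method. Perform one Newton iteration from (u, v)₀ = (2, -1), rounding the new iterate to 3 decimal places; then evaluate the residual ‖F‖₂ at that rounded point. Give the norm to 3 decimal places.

At (2, -1): F = (0.000, 7.000).
Jacobian J = [[-2·v - 1, -2·u], [3·v^2 + 2·v, 6·u·v + 2·u - 2]].
At the point, J = [[1.000, -4.000], [1.000, -10.000]] (det J = -6.000).
Solving J·Δ = −F gives Δ = (4.667, 1.167).
Then the next iterate is (u, v)₁ = (6.667, 0.167).
Re-evaluating at (6.667, 0.167): F = (-10.89378, 5.45059), so ‖F‖₂ = 12.181.

12.181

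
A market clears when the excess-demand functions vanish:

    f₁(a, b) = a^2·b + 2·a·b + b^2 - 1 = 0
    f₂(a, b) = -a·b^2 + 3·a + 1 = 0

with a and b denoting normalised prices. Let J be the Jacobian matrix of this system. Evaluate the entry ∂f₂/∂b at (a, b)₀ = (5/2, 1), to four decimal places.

-5.0000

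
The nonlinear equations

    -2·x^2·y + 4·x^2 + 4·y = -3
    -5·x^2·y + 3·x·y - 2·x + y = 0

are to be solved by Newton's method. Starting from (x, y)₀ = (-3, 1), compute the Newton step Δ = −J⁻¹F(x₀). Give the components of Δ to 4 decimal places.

At (-3, 1): F = (25.0000, -47.0000).
Jacobian J = [[-4·x·y + 8·x, -2·x^2 + 4], [-10·x·y + 3·y - 2, -5·x^2 + 3·x + 1]].
At the point, J = [[-12.0000, -14.0000], [31.0000, -53.0000]] (det J = 1070.0000).
Solving J·Δ = −F gives Δ = (1.8533, 0.1972).

(1.8533, 0.1972)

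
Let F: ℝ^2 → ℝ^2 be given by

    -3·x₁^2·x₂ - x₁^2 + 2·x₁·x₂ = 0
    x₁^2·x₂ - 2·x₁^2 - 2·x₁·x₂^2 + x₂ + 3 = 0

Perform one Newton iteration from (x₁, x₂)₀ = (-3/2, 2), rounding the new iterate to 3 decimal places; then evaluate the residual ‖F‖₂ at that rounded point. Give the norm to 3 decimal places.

At (-3/2, 2): F = (-21.750, 17.000).
Jacobian J = [[-6·x₁·x₂ - 2·x₁ + 2·x₂, -3·x₁^2 + 2·x₁], [2·x₁·x₂ - 4·x₁ - 2·x₂^2, x₁^2 - 4·x₁·x₂ + 1]].
At the point, J = [[25.000, -9.750], [-8.000, 15.250]] (det J = 303.250).
Solving J·Δ = −F gives Δ = (0.547, -0.828).
Then the next iterate is (x₁, x₂)₁ = (-0.953, 1.172).
Re-evaluating at (-0.953, 1.172): F = (-6.33530, 6.03805), so ‖F‖₂ = 8.752.

8.752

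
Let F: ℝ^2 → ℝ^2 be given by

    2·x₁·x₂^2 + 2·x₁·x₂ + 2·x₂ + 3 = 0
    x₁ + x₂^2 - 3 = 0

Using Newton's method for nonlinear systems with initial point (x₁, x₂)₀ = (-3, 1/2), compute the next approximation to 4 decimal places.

(2.0435, 1.2065)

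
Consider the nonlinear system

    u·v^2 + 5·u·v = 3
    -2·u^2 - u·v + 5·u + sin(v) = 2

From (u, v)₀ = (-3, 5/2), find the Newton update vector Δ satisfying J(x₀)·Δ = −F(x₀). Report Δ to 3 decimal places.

(1.968, -0.745)

At (-3, 5/2): F = (-59.250, -26.90153).
Jacobian J = [[v^2 + 5·v, 2·u·v + 5·u], [-4·u - v + 5, -u + cos(v)]].
At the point, J = [[18.750, -30.000], [14.500, 2.19886]] (det J = 476.22856).
Solving J·Δ = −F gives Δ = (1.968, -0.745).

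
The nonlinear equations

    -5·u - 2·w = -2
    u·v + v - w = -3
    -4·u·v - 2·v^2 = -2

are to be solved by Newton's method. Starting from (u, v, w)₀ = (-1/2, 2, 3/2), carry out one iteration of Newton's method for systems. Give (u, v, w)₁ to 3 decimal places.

At (-1/2, 2, 3/2): F = (1.500, 2.500, -2.000).
Jacobian J = [[-5, 0, -2], [v, u + 1, -1], [-4·v, -4·u - 4·v, 0]].
At the point, J = [[-5.000, 0.000, -2.000], [2.000, 0.500, -1.000], [-8.000, -6.000, 0.000]] (det J = 46.000).
Solving J·Δ = −F gives Δ = (-0.413, 0.217, 1.783).
Then the next iterate is (u, v, w)₁ = (-0.913, 2.217, 3.283).

(-0.913, 2.217, 3.283)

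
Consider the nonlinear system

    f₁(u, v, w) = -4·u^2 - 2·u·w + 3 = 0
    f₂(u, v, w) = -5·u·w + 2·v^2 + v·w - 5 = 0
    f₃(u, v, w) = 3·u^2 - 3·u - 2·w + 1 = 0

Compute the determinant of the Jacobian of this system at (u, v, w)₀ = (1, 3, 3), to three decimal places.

J = [[-8·u - 2·w, 0, -2·u], [-5·w, 4·v + w, -5·u + v], [6·u - 3, 0, -2]].
At the point, J = [[-14.000, 0.000, -2.000], [-15.000, 15.000, -2.000], [3.000, 0.000, -2.000]].
det J = 510.000.

510.000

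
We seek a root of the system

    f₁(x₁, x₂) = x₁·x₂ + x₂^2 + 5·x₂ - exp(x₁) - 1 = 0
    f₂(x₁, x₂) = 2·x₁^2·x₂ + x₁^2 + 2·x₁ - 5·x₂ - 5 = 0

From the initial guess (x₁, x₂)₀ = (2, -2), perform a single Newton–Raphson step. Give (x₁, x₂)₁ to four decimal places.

(27.1890, 82.9633)

At (2, -2): F = (-18.389056, -3.0000).
Jacobian J = [[x₂ - exp(x₁), x₁ + 2·x₂ + 5], [4·x₁·x₂ + 2·x₁ + 2, 2·x₁^2 - 5]].
At the point, J = [[-9.389056, 3.0000], [-10.0000, 3.0000]] (det J = 1.832832).
Solving J·Δ = −F gives Δ = (25.1890, 84.9633).
Then the next iterate is (x₁, x₂)₁ = (27.1890, 82.9633).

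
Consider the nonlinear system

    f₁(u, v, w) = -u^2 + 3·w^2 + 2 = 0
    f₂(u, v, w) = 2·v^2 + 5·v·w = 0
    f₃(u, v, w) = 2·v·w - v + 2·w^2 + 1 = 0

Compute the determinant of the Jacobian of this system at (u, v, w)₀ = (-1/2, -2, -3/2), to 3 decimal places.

115.000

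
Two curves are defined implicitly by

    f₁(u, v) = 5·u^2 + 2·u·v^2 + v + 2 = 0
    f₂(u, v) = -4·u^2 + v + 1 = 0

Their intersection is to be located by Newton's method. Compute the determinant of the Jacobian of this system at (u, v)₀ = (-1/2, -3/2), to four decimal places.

-16.5000

J = [[10·u + 2·v^2, 4·u·v + 1], [-8·u, 1]].
At the point, J = [[-0.5000, 4.0000], [4.0000, 1.0000]].
det J = -16.5000.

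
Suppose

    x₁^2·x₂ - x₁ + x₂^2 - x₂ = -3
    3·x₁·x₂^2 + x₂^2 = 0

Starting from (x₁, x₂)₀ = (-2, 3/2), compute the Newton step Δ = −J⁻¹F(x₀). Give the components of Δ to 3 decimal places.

(1.686, 0.009)

At (-2, 3/2): F = (11.750, -11.250).
Jacobian J = [[2·x₁·x₂ - 1, x₁^2 + 2·x₂ - 1], [3·x₂^2, 6·x₁·x₂ + 2·x₂]].
At the point, J = [[-7.000, 6.000], [6.750, -15.000]] (det J = 64.500).
Solving J·Δ = −F gives Δ = (1.686, 0.009).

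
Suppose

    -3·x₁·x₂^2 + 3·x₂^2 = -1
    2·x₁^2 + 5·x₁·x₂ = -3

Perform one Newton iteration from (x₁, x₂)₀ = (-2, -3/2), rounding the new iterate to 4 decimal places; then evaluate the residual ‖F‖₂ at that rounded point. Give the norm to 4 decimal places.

9.4642

At (-2, -3/2): F = (21.2500, 26.0000).
Jacobian J = [[-3·x₂^2, -6·x₁·x₂ + 6·x₂], [4·x₁ + 5·x₂, 5·x₁]].
At the point, J = [[-6.7500, -27.0000], [-15.5000, -10.0000]] (det J = -351.0000).
Solving J·Δ = −F gives Δ = (1.3946, 0.4384).
Then the next iterate is (x₁, x₂)₁ = (-0.6054, -1.0616).
Re-evaluating at (-0.6054, -1.0616): F = (6.427831, 6.946482), so ‖F‖₂ = 9.4642.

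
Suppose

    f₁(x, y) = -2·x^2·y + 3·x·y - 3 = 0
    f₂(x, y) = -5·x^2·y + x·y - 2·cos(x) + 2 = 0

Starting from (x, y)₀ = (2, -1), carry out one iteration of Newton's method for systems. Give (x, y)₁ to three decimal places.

At (2, -1): F = (-1.000, 20.83229).
Jacobian J = [[-4·x·y + 3·y, -2·x^2 + 3·x], [-10·x·y + y + 2·sin(x), -5·x^2 + x]].
At the point, J = [[5.000, -2.000], [20.81859, -18.000]] (det J = -48.36281).
Solving J·Δ = −F gives Δ = (1.234, 2.584).
Then the next iterate is (x, y)₁ = (3.234, 1.584).

(3.234, 1.584)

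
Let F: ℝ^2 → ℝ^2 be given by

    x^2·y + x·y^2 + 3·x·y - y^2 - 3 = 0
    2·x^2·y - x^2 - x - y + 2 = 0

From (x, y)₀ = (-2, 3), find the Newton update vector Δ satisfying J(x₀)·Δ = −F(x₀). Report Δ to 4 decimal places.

At (-2, 3): F = (-36.0000, 21.0000).
Jacobian J = [[2·x·y + y^2 + 3·y, x^2 + 2·x·y + 3·x - 2·y], [4·x·y - 2·x - 1, 2·x^2 - 1]].
At the point, J = [[6.0000, -20.0000], [-21.0000, 7.0000]] (det J = -378.0000).
Solving J·Δ = −F gives Δ = (0.4444, -1.6667).

(0.4444, -1.6667)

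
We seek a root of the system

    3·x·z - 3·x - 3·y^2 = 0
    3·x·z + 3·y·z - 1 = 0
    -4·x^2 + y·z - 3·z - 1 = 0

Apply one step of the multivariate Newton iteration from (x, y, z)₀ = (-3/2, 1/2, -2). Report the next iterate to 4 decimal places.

(-0.8064, -0.3750, 0.0294)

At (-3/2, 1/2, -2): F = (12.7500, 5.0000, -5.0000).
Jacobian J = [[3·z - 3, -6·y, 3·x], [3·z, 3·z, 3·x + 3·y], [-8·x, z, y - 3]].
At the point, J = [[-9.0000, -3.0000, -4.5000], [-6.0000, -6.0000, -3.0000], [12.0000, -2.0000, -2.5000]] (det J = -306.0000).
Solving J·Δ = −F gives Δ = (0.6936, -0.8750, 2.0294).
Then the next iterate is (x, y, z)₁ = (-0.8064, -0.3750, 0.0294).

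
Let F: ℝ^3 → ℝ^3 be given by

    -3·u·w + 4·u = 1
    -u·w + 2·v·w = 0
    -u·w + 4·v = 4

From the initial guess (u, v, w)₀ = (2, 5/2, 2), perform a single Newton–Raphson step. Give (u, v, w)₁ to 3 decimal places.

(1.900, 1.550, 1.200)

At (2, 5/2, 2): F = (-5.000, 6.000, 2.000).
Jacobian J = [[-3·w + 4, 0, -3·u], [-w, 2·w, -u + 2·v], [-w, 4, -u]].
At the point, J = [[-2.000, 0.000, -6.000], [-2.000, 4.000, 3.000], [-2.000, 4.000, -2.000]] (det J = 40.000).
Solving J·Δ = −F gives Δ = (-0.100, -0.950, -0.800).
Then the next iterate is (u, v, w)₁ = (1.900, 1.550, 1.200).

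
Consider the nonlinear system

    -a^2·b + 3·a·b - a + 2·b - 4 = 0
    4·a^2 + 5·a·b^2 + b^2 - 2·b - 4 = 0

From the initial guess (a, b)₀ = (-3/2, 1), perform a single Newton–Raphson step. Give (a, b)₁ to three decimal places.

At (-3/2, 1): F = (-7.250, -3.500).
Jacobian J = [[-2·a·b + 3·b - 1, -a^2 + 3·a + 2], [8·a + 5·b^2, 10·a·b + 2·b - 2]].
At the point, J = [[5.000, -4.750], [-7.000, -15.000]] (det J = -108.250).
Solving J·Δ = −F gives Δ = (0.851, -0.630).
Then the next iterate is (a, b)₁ = (-0.649, 0.370).

(-0.649, 0.370)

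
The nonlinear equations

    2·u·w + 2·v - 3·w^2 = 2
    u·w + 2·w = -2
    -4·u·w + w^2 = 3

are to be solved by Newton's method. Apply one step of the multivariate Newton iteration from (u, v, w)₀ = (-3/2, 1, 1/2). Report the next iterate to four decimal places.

At (-3/2, 1, 1/2): F = (-2.2500, 2.2500, 0.2500).
Jacobian J = [[2·w, 2, 2·u - 6·w], [w, 0, u + 2], [-4·w, 0, -4·u + 2·w]].
At the point, J = [[1.0000, 2.0000, -6.0000], [0.5000, 0.0000, 0.5000], [-2.0000, 0.0000, 7.0000]] (det J = -9.0000).
Solving J·Δ = −F gives Δ = (-3.4722, -0.2222, -1.0278).
Then the next iterate is (u, v, w)₁ = (-4.9722, 0.7778, -0.5278).

(-4.9722, 0.7778, -0.5278)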